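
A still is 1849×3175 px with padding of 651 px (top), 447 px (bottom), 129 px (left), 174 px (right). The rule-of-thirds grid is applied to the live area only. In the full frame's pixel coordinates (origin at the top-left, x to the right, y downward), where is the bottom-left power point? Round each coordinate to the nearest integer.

Content width = 1849 − 129 − 174 = 1546 px; content height = 3175 − 651 − 447 = 2077 px.
Bottom-left is one-third across and two-thirds down within the live area.
x = 129 + 1 × 1546/3 = 129 + 515.33 ≈ 644
y = 651 + 2 × 2077/3 = 651 + 1384.67 ≈ 2036

x = 644 px, y = 2036 px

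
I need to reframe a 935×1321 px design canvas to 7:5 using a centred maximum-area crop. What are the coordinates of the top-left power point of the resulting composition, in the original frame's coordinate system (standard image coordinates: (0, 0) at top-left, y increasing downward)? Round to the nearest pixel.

935/1321 < 7/5, so the 7:5 crop keeps the full width 935 and trims height to 935 × 5/7 = 667.86 px.
Top offset = (1321 − 667.86)/2 = 326.57 px; left offset = 0.
Top-left is one-third across and one-third down within the crop:
x = 0.00 + 1 × 935.00/3 ≈ 312; y = 326.57 + 1 × 667.86/3 ≈ 549.

(312, 549)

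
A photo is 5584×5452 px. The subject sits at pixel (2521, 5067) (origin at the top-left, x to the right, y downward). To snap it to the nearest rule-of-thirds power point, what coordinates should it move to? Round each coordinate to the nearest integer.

x = 1861 px, y = 3635 px

Third lines: x ∈ {1861, 3723}, y ∈ {1817, 3635}.
2521 is closer to x = 1861; 5067 is closer to y = 3635.
So the nearest intersection is the lower-left power point.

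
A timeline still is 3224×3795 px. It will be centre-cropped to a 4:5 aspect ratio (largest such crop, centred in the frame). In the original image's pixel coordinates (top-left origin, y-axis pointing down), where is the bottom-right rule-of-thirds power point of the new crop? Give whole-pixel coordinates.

x = 2118 px, y = 2530 px

3224/3795 > 4/5, so the 4:5 crop keeps the full height 3795 and trims width to 3795 × 4/5 = 3036.00 px.
Left offset = (3224 − 3036.00)/2 = 94.00 px; top offset = 0.
Bottom-right is two-thirds across and two-thirds down within the crop:
x = 94.00 + 2 × 3036.00/3 ≈ 2118; y = 0.00 + 2 × 3795.00/3 ≈ 2530.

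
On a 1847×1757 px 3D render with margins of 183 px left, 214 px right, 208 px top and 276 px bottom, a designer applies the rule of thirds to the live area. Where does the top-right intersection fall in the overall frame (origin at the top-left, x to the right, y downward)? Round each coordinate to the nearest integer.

Content width = 1847 − 183 − 214 = 1450 px; content height = 1757 − 208 − 276 = 1273 px.
Top-right is two-thirds across and one-third down within the live area.
x = 183 + 2 × 1450/3 = 183 + 966.67 ≈ 1150
y = 208 + 1 × 1273/3 = 208 + 424.33 ≈ 632

(1150, 632)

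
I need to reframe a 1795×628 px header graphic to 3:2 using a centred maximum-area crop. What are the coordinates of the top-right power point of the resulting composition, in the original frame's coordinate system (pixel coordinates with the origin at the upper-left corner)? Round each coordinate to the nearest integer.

(1055, 209)

1795/628 > 3/2, so the 3:2 crop keeps the full height 628 and trims width to 628 × 3/2 = 942.00 px.
Left offset = (1795 − 942.00)/2 = 426.50 px; top offset = 0.
Top-right is two-thirds across and one-third down within the crop:
x = 426.50 + 2 × 942.00/3 ≈ 1055; y = 0.00 + 1 × 628.00/3 ≈ 209.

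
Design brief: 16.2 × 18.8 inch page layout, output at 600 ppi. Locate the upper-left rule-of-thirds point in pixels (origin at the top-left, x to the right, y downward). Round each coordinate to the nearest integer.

(3240, 3760)

In pixels the canvas is 16.2 × 600 = 9720 wide and 18.8 × 600 = 11280 tall.
The upper-left point is one-third across and one-third down:
x = 1 × 9720/3 ≈ 3240; y = 1 × 11280/3 ≈ 3760.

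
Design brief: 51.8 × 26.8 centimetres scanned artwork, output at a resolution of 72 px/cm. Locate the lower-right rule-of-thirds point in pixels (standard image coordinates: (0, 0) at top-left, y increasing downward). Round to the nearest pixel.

In pixels the canvas is 51.8 × 72 = 3729.6 wide and 26.8 × 72 = 1929.6 tall.
The lower-right point is two-thirds across and two-thirds down:
x = 2 × 3729.6/3 ≈ 2486; y = 2 × 1929.6/3 ≈ 1286.

x = 2486 px, y = 1286 px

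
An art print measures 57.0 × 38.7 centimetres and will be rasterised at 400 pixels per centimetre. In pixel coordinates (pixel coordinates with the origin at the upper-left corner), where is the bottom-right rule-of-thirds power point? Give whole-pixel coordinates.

(15200, 10320)

In pixels the canvas is 57.0 × 400 = 22800 wide and 38.7 × 400 = 15480 tall.
The bottom-right point is two-thirds across and two-thirds down:
x = 2 × 22800/3 ≈ 15200; y = 2 × 15480/3 ≈ 10320.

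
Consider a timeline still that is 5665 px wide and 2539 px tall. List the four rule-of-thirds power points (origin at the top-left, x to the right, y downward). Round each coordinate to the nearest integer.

(1888, 846), (3777, 846), (1888, 1693), (3777, 1693)

One third of 5665 is 1888.33; one third of 2539 is 846.33.
Vertical third lines at x = 1888 and x = 3777; horizontal third lines at y = 846 and y = 1693.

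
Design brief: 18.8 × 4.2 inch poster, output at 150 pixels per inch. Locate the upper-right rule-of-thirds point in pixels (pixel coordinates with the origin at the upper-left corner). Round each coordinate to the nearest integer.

In pixels the canvas is 18.8 × 150 = 2820 wide and 4.2 × 150 = 630 tall.
The upper-right point is two-thirds across and one-third down:
x = 2 × 2820/3 ≈ 1880; y = 1 × 630/3 ≈ 210.

x = 1880 px, y = 210 px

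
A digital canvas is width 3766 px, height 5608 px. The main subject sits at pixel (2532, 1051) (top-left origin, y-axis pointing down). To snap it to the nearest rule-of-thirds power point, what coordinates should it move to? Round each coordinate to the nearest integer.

Third lines: x ∈ {1255, 2511}, y ∈ {1869, 3739}.
2532 is closer to x = 2511; 1051 is closer to y = 1869.
So the nearest intersection is the upper-right power point.

(2511, 1869)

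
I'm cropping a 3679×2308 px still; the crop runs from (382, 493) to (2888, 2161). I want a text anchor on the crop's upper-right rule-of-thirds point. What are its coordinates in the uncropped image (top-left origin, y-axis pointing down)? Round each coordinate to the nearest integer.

x = 2053 px, y = 1049 px

Crop width = 2888 − 382 = 2506 px; one third is 835.33 px.
Crop height = 2161 − 493 = 1668 px; one third is 556.00 px.
The upper-right point is two-thirds across and one-third down within the crop:
x = 382 + 2 × 835.33 ≈ 2053; y = 493 + 1 × 556.00 ≈ 1049.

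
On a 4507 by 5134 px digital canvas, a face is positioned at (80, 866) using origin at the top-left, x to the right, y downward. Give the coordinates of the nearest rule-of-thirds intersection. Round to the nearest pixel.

x = 1502 px, y = 1711 px

Third lines: x ∈ {1502, 3005}, y ∈ {1711, 3423}.
80 is closer to x = 1502; 866 is closer to y = 1711.
So the nearest intersection is the upper-left power point.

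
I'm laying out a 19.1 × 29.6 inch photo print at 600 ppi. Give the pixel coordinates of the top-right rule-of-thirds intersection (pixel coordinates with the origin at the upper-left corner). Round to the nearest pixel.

In pixels the canvas is 19.1 × 600 = 11460 wide and 29.6 × 600 = 17760 tall.
The top-right point is two-thirds across and one-third down:
x = 2 × 11460/3 ≈ 7640; y = 1 × 17760/3 ≈ 5920.

x = 7640 px, y = 5920 px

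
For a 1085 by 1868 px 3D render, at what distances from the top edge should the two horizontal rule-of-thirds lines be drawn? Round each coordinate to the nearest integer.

y = 623 px and y = 1245 px

1868 / 3 = 622.67, so the horizontal lines sit at one and two thirds of 1868.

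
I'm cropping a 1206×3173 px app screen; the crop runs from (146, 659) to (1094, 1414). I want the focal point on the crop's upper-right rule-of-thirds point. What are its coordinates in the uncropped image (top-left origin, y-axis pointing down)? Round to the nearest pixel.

Crop width = 1094 − 146 = 948 px; one third is 316.00 px.
Crop height = 1414 − 659 = 755 px; one third is 251.67 px.
The upper-right point is two-thirds across and one-third down within the crop:
x = 146 + 2 × 316.00 ≈ 778; y = 659 + 1 × 251.67 ≈ 911.

(778, 911)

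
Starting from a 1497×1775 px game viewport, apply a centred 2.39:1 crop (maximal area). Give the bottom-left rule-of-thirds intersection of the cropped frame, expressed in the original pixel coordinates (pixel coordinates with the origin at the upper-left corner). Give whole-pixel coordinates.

x = 499 px, y = 992 px

1497/1775 < 2.39/1, so the 2.39:1 crop keeps the full width 1497 and trims height to 1497 × 1/2.39 = 626.36 px.
Top offset = (1775 − 626.36)/2 = 574.32 px; left offset = 0.
Bottom-left is one-third across and two-thirds down within the crop:
x = 0.00 + 1 × 1497.00/3 ≈ 499; y = 574.32 + 2 × 626.36/3 ≈ 992.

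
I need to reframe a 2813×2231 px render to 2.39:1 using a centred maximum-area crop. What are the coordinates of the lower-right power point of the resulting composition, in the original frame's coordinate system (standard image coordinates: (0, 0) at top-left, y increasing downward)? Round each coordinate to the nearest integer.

2813/2231 < 2.39/1, so the 2.39:1 crop keeps the full width 2813 and trims height to 2813 × 1/2.39 = 1176.99 px.
Top offset = (2231 − 1176.99)/2 = 527.01 px; left offset = 0.
Lower-right is two-thirds across and two-thirds down within the crop:
x = 0.00 + 2 × 2813.00/3 ≈ 1875; y = 527.01 + 2 × 1176.99/3 ≈ 1312.

(1875, 1312)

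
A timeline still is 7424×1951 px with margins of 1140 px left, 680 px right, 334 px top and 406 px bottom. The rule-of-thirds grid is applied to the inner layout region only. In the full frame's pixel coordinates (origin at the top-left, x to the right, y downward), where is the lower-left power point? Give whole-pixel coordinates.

(3008, 1141)

Content width = 7424 − 1140 − 680 = 5604 px; content height = 1951 − 334 − 406 = 1211 px.
Lower-left is one-third across and two-thirds down within the inner layout region.
x = 1140 + 1 × 5604/3 = 1140 + 1868.00 ≈ 3008
y = 334 + 2 × 1211/3 = 334 + 807.33 ≈ 1141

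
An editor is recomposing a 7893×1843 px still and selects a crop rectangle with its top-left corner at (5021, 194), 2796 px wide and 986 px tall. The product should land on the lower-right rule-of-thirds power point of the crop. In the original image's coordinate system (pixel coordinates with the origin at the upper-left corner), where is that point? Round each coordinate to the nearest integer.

x = 6885 px, y = 851 px

One third of the crop width 2796 is 932.00 px.
One third of the crop height 986 is 328.67 px.
The lower-right point is two-thirds across and two-thirds down within the crop:
x = 5021 + 2 × 932.00 ≈ 6885; y = 194 + 2 × 328.67 ≈ 851.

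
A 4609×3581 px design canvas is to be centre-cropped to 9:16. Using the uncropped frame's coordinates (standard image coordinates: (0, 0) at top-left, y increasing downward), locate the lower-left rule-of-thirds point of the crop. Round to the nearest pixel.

(1969, 2387)

4609/3581 > 9/16, so the 9:16 crop keeps the full height 3581 and trims width to 3581 × 9/16 = 2014.31 px.
Left offset = (4609 − 2014.31)/2 = 1297.34 px; top offset = 0.
Lower-left is one-third across and two-thirds down within the crop:
x = 1297.34 + 1 × 2014.31/3 ≈ 1969; y = 0.00 + 2 × 3581.00/3 ≈ 2387.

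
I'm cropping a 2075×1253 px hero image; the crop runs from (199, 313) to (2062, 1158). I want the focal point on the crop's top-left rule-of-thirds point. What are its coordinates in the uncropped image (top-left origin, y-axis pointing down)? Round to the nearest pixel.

Crop width = 2062 − 199 = 1863 px; one third is 621.00 px.
Crop height = 1158 − 313 = 845 px; one third is 281.67 px.
The top-left point is one-third across and one-third down within the crop:
x = 199 + 1 × 621.00 ≈ 820; y = 313 + 1 × 281.67 ≈ 595.

(820, 595)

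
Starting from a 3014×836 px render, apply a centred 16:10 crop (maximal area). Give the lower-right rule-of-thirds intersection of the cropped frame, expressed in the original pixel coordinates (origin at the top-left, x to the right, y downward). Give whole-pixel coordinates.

x = 1730 px, y = 557 px

3014/836 > 16/10, so the 16:10 crop keeps the full height 836 and trims width to 836 × 16/10 = 1337.60 px.
Left offset = (3014 − 1337.60)/2 = 838.20 px; top offset = 0.
Lower-right is two-thirds across and two-thirds down within the crop:
x = 838.20 + 2 × 1337.60/3 ≈ 1730; y = 0.00 + 2 × 836.00/3 ≈ 557.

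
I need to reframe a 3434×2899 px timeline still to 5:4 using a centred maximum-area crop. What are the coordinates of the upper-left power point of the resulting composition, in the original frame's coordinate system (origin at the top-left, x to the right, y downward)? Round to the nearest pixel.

x = 1145 px, y = 992 px

3434/2899 < 5/4, so the 5:4 crop keeps the full width 3434 and trims height to 3434 × 4/5 = 2747.20 px.
Top offset = (2899 − 2747.20)/2 = 75.90 px; left offset = 0.
Upper-left is one-third across and one-third down within the crop:
x = 0.00 + 1 × 3434.00/3 ≈ 1145; y = 75.90 + 1 × 2747.20/3 ≈ 992.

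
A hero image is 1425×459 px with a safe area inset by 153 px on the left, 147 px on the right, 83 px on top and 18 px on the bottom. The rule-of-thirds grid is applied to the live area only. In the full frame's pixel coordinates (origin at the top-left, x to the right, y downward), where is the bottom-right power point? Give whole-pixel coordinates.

x = 903 px, y = 322 px

Content width = 1425 − 153 − 147 = 1125 px; content height = 459 − 83 − 18 = 358 px.
Bottom-right is two-thirds across and two-thirds down within the live area.
x = 153 + 2 × 1125/3 = 153 + 750.00 ≈ 903
y = 83 + 2 × 358/3 = 83 + 238.67 ≈ 322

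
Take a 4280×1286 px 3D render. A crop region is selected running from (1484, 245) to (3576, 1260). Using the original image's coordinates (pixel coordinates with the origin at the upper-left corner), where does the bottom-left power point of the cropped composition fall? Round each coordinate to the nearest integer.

Crop width = 3576 − 1484 = 2092 px; one third is 697.33 px.
Crop height = 1260 − 245 = 1015 px; one third is 338.33 px.
The bottom-left point is one-third across and two-thirds down within the crop:
x = 1484 + 1 × 697.33 ≈ 2181; y = 245 + 2 × 338.33 ≈ 922.

(2181, 922)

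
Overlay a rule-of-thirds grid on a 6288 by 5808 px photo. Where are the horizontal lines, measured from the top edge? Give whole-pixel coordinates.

1936 px and 3872 px

5808 / 3 = 1936, so the horizontal lines sit at one and two thirds of 5808.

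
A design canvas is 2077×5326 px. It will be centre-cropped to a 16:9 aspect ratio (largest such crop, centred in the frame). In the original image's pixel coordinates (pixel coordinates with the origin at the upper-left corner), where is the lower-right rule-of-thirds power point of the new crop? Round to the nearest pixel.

2077/5326 < 16/9, so the 16:9 crop keeps the full width 2077 and trims height to 2077 × 9/16 = 1168.31 px.
Top offset = (5326 − 1168.31)/2 = 2078.84 px; left offset = 0.
Lower-right is two-thirds across and two-thirds down within the crop:
x = 0.00 + 2 × 2077.00/3 ≈ 1385; y = 2078.84 + 2 × 1168.31/3 ≈ 2858.

(1385, 2858)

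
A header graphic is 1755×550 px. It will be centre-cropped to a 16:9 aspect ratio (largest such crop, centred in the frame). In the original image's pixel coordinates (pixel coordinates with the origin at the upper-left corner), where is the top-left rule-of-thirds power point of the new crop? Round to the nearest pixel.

1755/550 > 16/9, so the 16:9 crop keeps the full height 550 and trims width to 550 × 16/9 = 977.78 px.
Left offset = (1755 − 977.78)/2 = 388.61 px; top offset = 0.
Top-left is one-third across and one-third down within the crop:
x = 388.61 + 1 × 977.78/3 ≈ 715; y = 0.00 + 1 × 550.00/3 ≈ 183.

x = 715 px, y = 183 px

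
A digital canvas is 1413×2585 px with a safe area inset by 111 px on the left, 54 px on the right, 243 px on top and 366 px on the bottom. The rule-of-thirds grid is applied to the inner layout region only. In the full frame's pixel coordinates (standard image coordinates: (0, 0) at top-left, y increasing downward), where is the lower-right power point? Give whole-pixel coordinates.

x = 943 px, y = 1560 px

Content width = 1413 − 111 − 54 = 1248 px; content height = 2585 − 243 − 366 = 1976 px.
Lower-right is two-thirds across and two-thirds down within the inner layout region.
x = 111 + 2 × 1248/3 = 111 + 832.00 ≈ 943
y = 243 + 2 × 1976/3 = 243 + 1317.33 ≈ 1560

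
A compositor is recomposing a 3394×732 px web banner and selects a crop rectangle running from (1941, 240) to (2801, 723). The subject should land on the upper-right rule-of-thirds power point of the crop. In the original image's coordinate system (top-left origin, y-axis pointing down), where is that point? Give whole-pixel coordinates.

Crop width = 2801 − 1941 = 860 px; one third is 286.67 px.
Crop height = 723 − 240 = 483 px; one third is 161.00 px.
The upper-right point is two-thirds across and one-third down within the crop:
x = 1941 + 2 × 286.67 ≈ 2514; y = 240 + 1 × 161.00 ≈ 401.

x = 2514 px, y = 401 px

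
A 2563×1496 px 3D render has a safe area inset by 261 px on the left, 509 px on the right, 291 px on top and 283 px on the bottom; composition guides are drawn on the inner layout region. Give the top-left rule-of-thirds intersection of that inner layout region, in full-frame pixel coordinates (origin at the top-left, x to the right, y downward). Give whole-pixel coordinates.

x = 859 px, y = 598 px

Content width = 2563 − 261 − 509 = 1793 px; content height = 1496 − 291 − 283 = 922 px.
Top-left is one-third across and one-third down within the inner layout region.
x = 261 + 1 × 1793/3 = 261 + 597.67 ≈ 859
y = 291 + 1 × 922/3 = 291 + 307.33 ≈ 598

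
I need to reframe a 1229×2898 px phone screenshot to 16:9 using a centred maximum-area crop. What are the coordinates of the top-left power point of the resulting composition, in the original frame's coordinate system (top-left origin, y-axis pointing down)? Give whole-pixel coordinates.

x = 410 px, y = 1334 px

1229/2898 < 16/9, so the 16:9 crop keeps the full width 1229 and trims height to 1229 × 9/16 = 691.31 px.
Top offset = (2898 − 691.31)/2 = 1103.34 px; left offset = 0.
Top-left is one-third across and one-third down within the crop:
x = 0.00 + 1 × 1229.00/3 ≈ 410; y = 1103.34 + 1 × 691.31/3 ≈ 1334.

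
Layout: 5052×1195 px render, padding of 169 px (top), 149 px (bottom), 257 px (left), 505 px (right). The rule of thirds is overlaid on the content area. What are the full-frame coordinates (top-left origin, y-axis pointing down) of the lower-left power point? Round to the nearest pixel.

(1687, 754)

Content width = 5052 − 257 − 505 = 4290 px; content height = 1195 − 169 − 149 = 877 px.
Lower-left is one-third across and two-thirds down within the content area.
x = 257 + 1 × 4290/3 = 257 + 1430.00 ≈ 1687
y = 169 + 2 × 877/3 = 169 + 584.67 ≈ 754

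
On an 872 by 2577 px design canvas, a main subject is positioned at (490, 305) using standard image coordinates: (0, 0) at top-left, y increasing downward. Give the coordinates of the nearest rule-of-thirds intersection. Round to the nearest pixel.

(581, 859)

Third lines: x ∈ {291, 581}, y ∈ {859, 1718}.
490 is closer to x = 581; 305 is closer to y = 859.
So the nearest intersection is the upper-right power point.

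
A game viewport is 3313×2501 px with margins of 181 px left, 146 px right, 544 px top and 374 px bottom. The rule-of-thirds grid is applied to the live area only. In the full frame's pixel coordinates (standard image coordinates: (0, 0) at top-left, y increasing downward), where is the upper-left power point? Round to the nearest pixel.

Content width = 3313 − 181 − 146 = 2986 px; content height = 2501 − 544 − 374 = 1583 px.
Upper-left is one-third across and one-third down within the live area.
x = 181 + 1 × 2986/3 = 181 + 995.33 ≈ 1176
y = 544 + 1 × 1583/3 = 544 + 527.67 ≈ 1072

x = 1176 px, y = 1072 px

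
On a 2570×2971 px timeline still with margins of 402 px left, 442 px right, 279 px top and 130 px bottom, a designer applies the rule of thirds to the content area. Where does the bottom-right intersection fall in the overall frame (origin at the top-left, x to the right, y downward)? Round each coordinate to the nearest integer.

(1553, 1987)

Content width = 2570 − 402 − 442 = 1726 px; content height = 2971 − 279 − 130 = 2562 px.
Bottom-right is two-thirds across and two-thirds down within the content area.
x = 402 + 2 × 1726/3 = 402 + 1150.67 ≈ 1553
y = 279 + 2 × 2562/3 = 279 + 1708.00 ≈ 1987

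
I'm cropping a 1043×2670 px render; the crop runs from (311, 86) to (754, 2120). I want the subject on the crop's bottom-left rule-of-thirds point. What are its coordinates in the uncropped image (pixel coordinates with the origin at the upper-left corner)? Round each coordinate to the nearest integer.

Crop width = 754 − 311 = 443 px; one third is 147.67 px.
Crop height = 2120 − 86 = 2034 px; one third is 678.00 px.
The bottom-left point is one-third across and two-thirds down within the crop:
x = 311 + 1 × 147.67 ≈ 459; y = 86 + 2 × 678.00 ≈ 1442.

x = 459 px, y = 1442 px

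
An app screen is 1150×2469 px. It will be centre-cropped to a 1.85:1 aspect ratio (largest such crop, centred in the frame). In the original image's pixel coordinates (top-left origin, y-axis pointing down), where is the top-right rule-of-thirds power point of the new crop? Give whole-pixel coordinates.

(767, 1131)

1150/2469 < 1.85/1, so the 1.85:1 crop keeps the full width 1150 and trims height to 1150 × 1/1.85 = 621.62 px.
Top offset = (2469 − 621.62)/2 = 923.69 px; left offset = 0.
Top-right is two-thirds across and one-third down within the crop:
x = 0.00 + 2 × 1150.00/3 ≈ 767; y = 923.69 + 1 × 621.62/3 ≈ 1131.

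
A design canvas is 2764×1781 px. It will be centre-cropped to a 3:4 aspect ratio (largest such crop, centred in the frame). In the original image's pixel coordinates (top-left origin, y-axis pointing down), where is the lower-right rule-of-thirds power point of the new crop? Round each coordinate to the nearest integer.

2764/1781 > 3/4, so the 3:4 crop keeps the full height 1781 and trims width to 1781 × 3/4 = 1335.75 px.
Left offset = (2764 − 1335.75)/2 = 714.12 px; top offset = 0.
Lower-right is two-thirds across and two-thirds down within the crop:
x = 714.12 + 2 × 1335.75/3 ≈ 1605; y = 0.00 + 2 × 1781.00/3 ≈ 1187.

(1605, 1187)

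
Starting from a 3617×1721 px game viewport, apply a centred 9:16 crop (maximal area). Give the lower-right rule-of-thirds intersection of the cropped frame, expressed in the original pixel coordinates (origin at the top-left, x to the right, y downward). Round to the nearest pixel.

(1970, 1147)

3617/1721 > 9/16, so the 9:16 crop keeps the full height 1721 and trims width to 1721 × 9/16 = 968.06 px.
Left offset = (3617 − 968.06)/2 = 1324.47 px; top offset = 0.
Lower-right is two-thirds across and two-thirds down within the crop:
x = 1324.47 + 2 × 968.06/3 ≈ 1970; y = 0.00 + 2 × 1721.00/3 ≈ 1147.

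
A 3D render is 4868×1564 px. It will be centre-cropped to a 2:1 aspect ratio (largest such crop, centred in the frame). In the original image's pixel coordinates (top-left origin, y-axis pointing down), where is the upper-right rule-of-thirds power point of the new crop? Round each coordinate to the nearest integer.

x = 2955 px, y = 521 px

4868/1564 > 2/1, so the 2:1 crop keeps the full height 1564 and trims width to 1564 × 2/1 = 3128.00 px.
Left offset = (4868 − 3128.00)/2 = 870.00 px; top offset = 0.
Upper-right is two-thirds across and one-third down within the crop:
x = 870.00 + 2 × 3128.00/3 ≈ 2955; y = 0.00 + 1 × 1564.00/3 ≈ 521.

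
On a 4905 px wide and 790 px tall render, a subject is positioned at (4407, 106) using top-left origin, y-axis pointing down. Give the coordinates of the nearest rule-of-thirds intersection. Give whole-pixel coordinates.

x = 3270 px, y = 263 px

Third lines: x ∈ {1635, 3270}, y ∈ {263, 527}.
4407 is closer to x = 3270; 106 is closer to y = 263.
So the nearest intersection is the upper-right power point.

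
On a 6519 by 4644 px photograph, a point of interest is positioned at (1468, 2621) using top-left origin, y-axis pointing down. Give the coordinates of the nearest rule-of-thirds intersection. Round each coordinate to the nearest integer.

Third lines: x ∈ {2173, 4346}, y ∈ {1548, 3096}.
1468 is closer to x = 2173; 2621 is closer to y = 3096.
So the nearest intersection is the lower-left power point.

(2173, 3096)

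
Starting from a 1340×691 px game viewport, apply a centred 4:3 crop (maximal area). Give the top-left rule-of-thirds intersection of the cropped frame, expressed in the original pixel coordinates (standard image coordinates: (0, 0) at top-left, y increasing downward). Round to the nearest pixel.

1340/691 > 4/3, so the 4:3 crop keeps the full height 691 and trims width to 691 × 4/3 = 921.33 px.
Left offset = (1340 − 921.33)/2 = 209.33 px; top offset = 0.
Top-left is one-third across and one-third down within the crop:
x = 209.33 + 1 × 921.33/3 ≈ 516; y = 0.00 + 1 × 691.00/3 ≈ 230.

x = 516 px, y = 230 px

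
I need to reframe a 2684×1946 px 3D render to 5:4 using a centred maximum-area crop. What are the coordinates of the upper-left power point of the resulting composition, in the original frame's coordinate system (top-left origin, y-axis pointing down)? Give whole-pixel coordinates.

2684/1946 > 5/4, so the 5:4 crop keeps the full height 1946 and trims width to 1946 × 5/4 = 2432.50 px.
Left offset = (2684 − 2432.50)/2 = 125.75 px; top offset = 0.
Upper-left is one-third across and one-third down within the crop:
x = 125.75 + 1 × 2432.50/3 ≈ 937; y = 0.00 + 1 × 1946.00/3 ≈ 649.

x = 937 px, y = 649 px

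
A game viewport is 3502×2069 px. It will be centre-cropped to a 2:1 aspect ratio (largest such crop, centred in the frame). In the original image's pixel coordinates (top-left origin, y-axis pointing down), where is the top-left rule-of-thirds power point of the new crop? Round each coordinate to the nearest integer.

3502/2069 < 2/1, so the 2:1 crop keeps the full width 3502 and trims height to 3502 × 1/2 = 1751.00 px.
Top offset = (2069 − 1751.00)/2 = 159.00 px; left offset = 0.
Top-left is one-third across and one-third down within the crop:
x = 0.00 + 1 × 3502.00/3 ≈ 1167; y = 159.00 + 1 × 1751.00/3 ≈ 743.

(1167, 743)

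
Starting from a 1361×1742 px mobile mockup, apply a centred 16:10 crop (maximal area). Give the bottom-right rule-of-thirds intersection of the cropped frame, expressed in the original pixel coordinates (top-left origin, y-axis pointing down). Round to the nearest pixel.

1361/1742 < 16/10, so the 16:10 crop keeps the full width 1361 and trims height to 1361 × 10/16 = 850.62 px.
Top offset = (1742 − 850.62)/2 = 445.69 px; left offset = 0.
Bottom-right is two-thirds across and two-thirds down within the crop:
x = 0.00 + 2 × 1361.00/3 ≈ 907; y = 445.69 + 2 × 850.62/3 ≈ 1013.

(907, 1013)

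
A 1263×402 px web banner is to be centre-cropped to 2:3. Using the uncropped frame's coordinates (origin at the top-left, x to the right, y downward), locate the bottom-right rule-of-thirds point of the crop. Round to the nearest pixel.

x = 676 px, y = 268 px

1263/402 > 2/3, so the 2:3 crop keeps the full height 402 and trims width to 402 × 2/3 = 268.00 px.
Left offset = (1263 − 268.00)/2 = 497.50 px; top offset = 0.
Bottom-right is two-thirds across and two-thirds down within the crop:
x = 497.50 + 2 × 268.00/3 ≈ 676; y = 0.00 + 2 × 402.00/3 ≈ 268.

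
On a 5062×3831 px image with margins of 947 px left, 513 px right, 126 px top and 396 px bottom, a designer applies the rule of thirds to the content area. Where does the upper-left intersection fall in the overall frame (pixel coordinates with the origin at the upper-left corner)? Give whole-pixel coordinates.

Content width = 5062 − 947 − 513 = 3602 px; content height = 3831 − 126 − 396 = 3309 px.
Upper-left is one-third across and one-third down within the content area.
x = 947 + 1 × 3602/3 = 947 + 1200.67 ≈ 2148
y = 126 + 1 × 3309/3 = 126 + 1103.00 ≈ 1229

(2148, 1229)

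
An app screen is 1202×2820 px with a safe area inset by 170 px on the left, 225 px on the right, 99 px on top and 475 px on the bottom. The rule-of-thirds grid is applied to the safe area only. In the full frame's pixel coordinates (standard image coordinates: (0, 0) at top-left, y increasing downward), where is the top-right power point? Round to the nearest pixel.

Content width = 1202 − 170 − 225 = 807 px; content height = 2820 − 99 − 475 = 2246 px.
Top-right is two-thirds across and one-third down within the safe area.
x = 170 + 2 × 807/3 = 170 + 538.00 ≈ 708
y = 99 + 1 × 2246/3 = 99 + 748.67 ≈ 848

x = 708 px, y = 848 px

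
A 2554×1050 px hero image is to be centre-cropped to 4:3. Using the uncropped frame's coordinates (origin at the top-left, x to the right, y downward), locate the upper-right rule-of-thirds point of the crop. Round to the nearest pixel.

2554/1050 > 4/3, so the 4:3 crop keeps the full height 1050 and trims width to 1050 × 4/3 = 1400.00 px.
Left offset = (2554 − 1400.00)/2 = 577.00 px; top offset = 0.
Upper-right is two-thirds across and one-third down within the crop:
x = 577.00 + 2 × 1400.00/3 ≈ 1510; y = 0.00 + 1 × 1050.00/3 ≈ 350.

x = 1510 px, y = 350 px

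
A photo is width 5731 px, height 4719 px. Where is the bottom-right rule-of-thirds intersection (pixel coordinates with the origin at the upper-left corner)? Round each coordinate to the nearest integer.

The bottom-right point sits two-thirds of the way across and two-thirds of the way down.
x = 2 × 5731/3 ≈ 3821; y = 2 × 4719/3 ≈ 3146.

(3821, 3146)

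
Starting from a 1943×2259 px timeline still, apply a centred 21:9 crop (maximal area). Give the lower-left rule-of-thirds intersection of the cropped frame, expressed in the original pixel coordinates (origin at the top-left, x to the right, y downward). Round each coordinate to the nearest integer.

1943/2259 < 21/9, so the 21:9 crop keeps the full width 1943 and trims height to 1943 × 9/21 = 832.71 px.
Top offset = (2259 − 832.71)/2 = 713.14 px; left offset = 0.
Lower-left is one-third across and two-thirds down within the crop:
x = 0.00 + 1 × 1943.00/3 ≈ 648; y = 713.14 + 2 × 832.71/3 ≈ 1268.

(648, 1268)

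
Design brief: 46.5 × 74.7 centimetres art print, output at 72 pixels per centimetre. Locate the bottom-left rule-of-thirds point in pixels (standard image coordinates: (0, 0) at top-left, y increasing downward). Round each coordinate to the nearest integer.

In pixels the canvas is 46.5 × 72 = 3348 wide and 74.7 × 72 = 5378.4 tall.
The bottom-left point is one-third across and two-thirds down:
x = 1 × 3348/3 ≈ 1116; y = 2 × 5378.4/3 ≈ 3586.

x = 1116 px, y = 3586 px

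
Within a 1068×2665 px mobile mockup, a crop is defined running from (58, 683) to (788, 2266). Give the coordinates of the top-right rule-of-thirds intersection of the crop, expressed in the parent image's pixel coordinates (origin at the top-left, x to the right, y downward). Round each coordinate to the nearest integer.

x = 545 px, y = 1211 px

Crop width = 788 − 58 = 730 px; one third is 243.33 px.
Crop height = 2266 − 683 = 1583 px; one third is 527.67 px.
The top-right point is two-thirds across and one-third down within the crop:
x = 58 + 2 × 243.33 ≈ 545; y = 683 + 1 × 527.67 ≈ 1211.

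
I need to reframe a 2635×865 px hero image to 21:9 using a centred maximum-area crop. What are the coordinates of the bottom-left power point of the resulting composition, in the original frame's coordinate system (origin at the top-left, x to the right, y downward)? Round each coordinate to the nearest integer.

(981, 577)

2635/865 > 21/9, so the 21:9 crop keeps the full height 865 and trims width to 865 × 21/9 = 2018.33 px.
Left offset = (2635 − 2018.33)/2 = 308.33 px; top offset = 0.
Bottom-left is one-third across and two-thirds down within the crop:
x = 308.33 + 1 × 2018.33/3 ≈ 981; y = 0.00 + 2 × 865.00/3 ≈ 577.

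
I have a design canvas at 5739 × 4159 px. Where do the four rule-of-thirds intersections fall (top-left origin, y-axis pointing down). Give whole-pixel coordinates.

One third of 5739 is 1913; one third of 4159 is 1386.33.
Vertical third lines at x = 1913 and x = 3826; horizontal third lines at y = 1386 and y = 2773.

(1913, 1386), (3826, 1386), (1913, 2773), (3826, 2773)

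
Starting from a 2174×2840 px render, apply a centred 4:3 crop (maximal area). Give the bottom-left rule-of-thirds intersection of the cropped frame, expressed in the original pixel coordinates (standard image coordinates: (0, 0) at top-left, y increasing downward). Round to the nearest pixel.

2174/2840 < 4/3, so the 4:3 crop keeps the full width 2174 and trims height to 2174 × 3/4 = 1630.50 px.
Top offset = (2840 − 1630.50)/2 = 604.75 px; left offset = 0.
Bottom-left is one-third across and two-thirds down within the crop:
x = 0.00 + 1 × 2174.00/3 ≈ 725; y = 604.75 + 2 × 1630.50/3 ≈ 1692.

x = 725 px, y = 1692 px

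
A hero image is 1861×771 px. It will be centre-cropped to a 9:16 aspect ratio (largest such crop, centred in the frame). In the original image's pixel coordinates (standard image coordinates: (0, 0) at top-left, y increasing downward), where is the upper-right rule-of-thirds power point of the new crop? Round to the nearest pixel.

(1003, 257)

1861/771 > 9/16, so the 9:16 crop keeps the full height 771 and trims width to 771 × 9/16 = 433.69 px.
Left offset = (1861 − 433.69)/2 = 713.66 px; top offset = 0.
Upper-right is two-thirds across and one-third down within the crop:
x = 713.66 + 2 × 433.69/3 ≈ 1003; y = 0.00 + 1 × 771.00/3 ≈ 257.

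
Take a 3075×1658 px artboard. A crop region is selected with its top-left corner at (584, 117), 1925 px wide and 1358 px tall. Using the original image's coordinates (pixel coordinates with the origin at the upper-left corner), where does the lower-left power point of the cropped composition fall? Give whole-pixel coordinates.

(1226, 1022)

One third of the crop width 1925 is 641.67 px.
One third of the crop height 1358 is 452.67 px.
The lower-left point is one-third across and two-thirds down within the crop:
x = 584 + 1 × 641.67 ≈ 1226; y = 117 + 2 × 452.67 ≈ 1022.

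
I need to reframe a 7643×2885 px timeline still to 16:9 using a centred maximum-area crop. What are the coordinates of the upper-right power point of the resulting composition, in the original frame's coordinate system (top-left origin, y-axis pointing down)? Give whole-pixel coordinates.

(4676, 962)

7643/2885 > 16/9, so the 16:9 crop keeps the full height 2885 and trims width to 2885 × 16/9 = 5128.89 px.
Left offset = (7643 − 5128.89)/2 = 1257.06 px; top offset = 0.
Upper-right is two-thirds across and one-third down within the crop:
x = 1257.06 + 2 × 5128.89/3 ≈ 4676; y = 0.00 + 1 × 2885.00/3 ≈ 962.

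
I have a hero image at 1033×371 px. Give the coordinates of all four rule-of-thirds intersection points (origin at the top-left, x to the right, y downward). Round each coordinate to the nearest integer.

(344, 124), (689, 124), (344, 247), (689, 247)

One third of 1033 is 344.33; one third of 371 is 123.67.
Vertical third lines at x = 344 and x = 689; horizontal third lines at y = 124 and y = 247.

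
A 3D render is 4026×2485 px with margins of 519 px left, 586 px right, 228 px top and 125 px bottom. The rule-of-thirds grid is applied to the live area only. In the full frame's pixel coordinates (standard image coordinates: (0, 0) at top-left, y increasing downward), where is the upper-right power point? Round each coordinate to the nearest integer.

x = 2466 px, y = 939 px

Content width = 4026 − 519 − 586 = 2921 px; content height = 2485 − 228 − 125 = 2132 px.
Upper-right is two-thirds across and one-third down within the live area.
x = 519 + 2 × 2921/3 = 519 + 1947.33 ≈ 2466
y = 228 + 1 × 2132/3 = 228 + 710.67 ≈ 939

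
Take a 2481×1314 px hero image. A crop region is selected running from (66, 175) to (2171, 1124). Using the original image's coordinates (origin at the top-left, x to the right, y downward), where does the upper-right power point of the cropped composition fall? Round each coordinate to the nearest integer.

Crop width = 2171 − 66 = 2105 px; one third is 701.67 px.
Crop height = 1124 − 175 = 949 px; one third is 316.33 px.
The upper-right point is two-thirds across and one-third down within the crop:
x = 66 + 2 × 701.67 ≈ 1469; y = 175 + 1 × 316.33 ≈ 491.

(1469, 491)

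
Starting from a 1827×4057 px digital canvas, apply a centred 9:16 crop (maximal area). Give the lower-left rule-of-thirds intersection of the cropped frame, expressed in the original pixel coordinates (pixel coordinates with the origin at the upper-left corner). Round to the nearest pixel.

x = 609 px, y = 2570 px

1827/4057 < 9/16, so the 9:16 crop keeps the full width 1827 and trims height to 1827 × 16/9 = 3248.00 px.
Top offset = (4057 − 3248.00)/2 = 404.50 px; left offset = 0.
Lower-left is one-third across and two-thirds down within the crop:
x = 0.00 + 1 × 1827.00/3 ≈ 609; y = 404.50 + 2 × 3248.00/3 ≈ 2570.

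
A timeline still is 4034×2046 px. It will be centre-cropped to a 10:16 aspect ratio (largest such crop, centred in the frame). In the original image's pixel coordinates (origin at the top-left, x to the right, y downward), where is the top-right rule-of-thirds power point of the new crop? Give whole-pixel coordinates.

(2230, 682)

4034/2046 > 10/16, so the 10:16 crop keeps the full height 2046 and trims width to 2046 × 10/16 = 1278.75 px.
Left offset = (4034 − 1278.75)/2 = 1377.62 px; top offset = 0.
Top-right is two-thirds across and one-third down within the crop:
x = 1377.62 + 2 × 1278.75/3 ≈ 2230; y = 0.00 + 1 × 2046.00/3 ≈ 682.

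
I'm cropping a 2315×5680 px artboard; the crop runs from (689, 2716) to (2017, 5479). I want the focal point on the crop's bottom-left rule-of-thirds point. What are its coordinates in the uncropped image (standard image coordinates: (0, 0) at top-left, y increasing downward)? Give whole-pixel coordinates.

x = 1132 px, y = 4558 px

Crop width = 2017 − 689 = 1328 px; one third is 442.67 px.
Crop height = 5479 − 2716 = 2763 px; one third is 921.00 px.
The bottom-left point is one-third across and two-thirds down within the crop:
x = 689 + 1 × 442.67 ≈ 1132; y = 2716 + 2 × 921.00 ≈ 4558.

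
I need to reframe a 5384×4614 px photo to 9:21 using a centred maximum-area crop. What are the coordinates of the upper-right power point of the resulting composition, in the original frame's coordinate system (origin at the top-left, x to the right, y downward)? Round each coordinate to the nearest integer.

5384/4614 > 9/21, so the 9:21 crop keeps the full height 4614 and trims width to 4614 × 9/21 = 1977.43 px.
Left offset = (5384 − 1977.43)/2 = 1703.29 px; top offset = 0.
Upper-right is two-thirds across and one-third down within the crop:
x = 1703.29 + 2 × 1977.43/3 ≈ 3022; y = 0.00 + 1 × 4614.00/3 ≈ 1538.

x = 3022 px, y = 1538 px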